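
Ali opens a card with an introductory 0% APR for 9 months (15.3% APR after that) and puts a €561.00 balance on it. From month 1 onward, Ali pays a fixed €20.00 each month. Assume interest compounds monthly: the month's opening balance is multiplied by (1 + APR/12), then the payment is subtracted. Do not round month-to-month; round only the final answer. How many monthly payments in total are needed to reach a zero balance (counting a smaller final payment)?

Promo months 1–9 at r₀ = 0%/12 = 0; months 10+ at r₁ = 15.3%/12 = 0.01275.
After month 9 (no interest yet): B = €561.00 − 9·€20.00 = €381.00.
Then at r₁ with €20.00/mo: n₂ = −ln(1 − r₁·B/P)/ln(1+r₁) ≈ 21.96 → 22 more payments.

31 months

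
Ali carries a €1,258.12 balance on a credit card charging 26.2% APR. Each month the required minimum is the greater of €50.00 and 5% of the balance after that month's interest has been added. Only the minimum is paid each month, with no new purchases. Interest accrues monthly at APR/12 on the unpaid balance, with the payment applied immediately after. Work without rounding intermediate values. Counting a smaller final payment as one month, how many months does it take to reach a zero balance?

Monthly rate r = 26.2%/12 = 2.18333% = 0.0218333.
While 5% of the post-interest balance exceeds €50.00, each month B ← (B·(1+r))·(1 − 0.05), i.e. B shrinks by the factor (1+r)·0.95 = 0.97074.
This holds for months 1–9. Entering month 10 the balance is €963.06; 5% of the post-interest balance is now below €50.00, so the flat €50.00 minimum applies from here.
From month 10 a fixed €50.00 at rate r clears €963.06 in 26 more payments. Total: 9 + 26 = 35 months.

35 months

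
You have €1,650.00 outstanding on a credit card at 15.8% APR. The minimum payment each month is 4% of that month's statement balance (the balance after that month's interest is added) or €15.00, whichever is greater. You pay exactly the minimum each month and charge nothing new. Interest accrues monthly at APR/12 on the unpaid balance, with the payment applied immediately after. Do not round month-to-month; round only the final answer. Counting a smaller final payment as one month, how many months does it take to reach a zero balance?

84 months

Monthly rate r = 15.8%/12 = 1.31667% = 0.0131667.
While 4% of the post-interest balance exceeds €15.00, each month B ← (B·(1+r))·(1 − 0.04), i.e. B shrinks by the factor (1+r)·0.96 = 0.97264.
This holds for months 1–54. Entering month 55 the balance is €368.89; 4% of the post-interest balance is now below €15.00, so the flat €15.00 minimum applies from here.
From month 55 a fixed €15.00 at rate r clears €368.89 in 30 more payments. Total: 54 + 30 = 84 months.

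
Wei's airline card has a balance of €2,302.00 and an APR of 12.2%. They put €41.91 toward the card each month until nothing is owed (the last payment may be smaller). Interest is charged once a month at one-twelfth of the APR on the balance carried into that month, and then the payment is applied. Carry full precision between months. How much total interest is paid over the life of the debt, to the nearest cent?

Monthly rate r = 12.2%/12 = 1.01667% = 0.0101667.
Payoff takes n = ⌈−ln(1 − rB₀/P)/ln(1+r)⌉ = ⌈80.809⌉ = 81 payments; the last is €33.94.
Total paid = 80·€41.91 + €33.94 = €3,386.74.
Total interest = total paid − principal = €3,386.74 − €2,302.00 = €1,084.74.

€1,084.74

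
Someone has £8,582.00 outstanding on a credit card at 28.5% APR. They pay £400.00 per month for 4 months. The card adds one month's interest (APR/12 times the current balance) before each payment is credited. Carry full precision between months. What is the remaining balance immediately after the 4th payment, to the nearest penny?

£7,768.89

Monthly rate r = 28.5%/12 = 2.375% = 0.02375.
Each month: B ← B·(1+r) − £400.00.
Month 1: interest £203.82; balance after payment £8,385.82.
Month 2: interest £199.16; balance after payment £8,184.99.
Month 3: interest £194.39; balance after payment £7,979.38.
Month 4: interest £189.51; balance after payment £7,768.89.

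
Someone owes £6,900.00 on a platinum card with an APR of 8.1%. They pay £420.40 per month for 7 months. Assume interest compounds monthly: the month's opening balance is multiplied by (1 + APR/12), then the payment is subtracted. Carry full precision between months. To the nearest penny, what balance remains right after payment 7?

£4,229.64

Monthly rate r = 8.1%/12 = 0.675% = 0.00675.
Each month: B ← B·(1+r) − £420.40.
Month 1: interest £46.58; balance after payment £6,526.18.
Month 2: interest £44.05; balance after payment £6,149.83.
Month 3: interest £41.51; balance after payment £5,770.94.
Month 4: interest £38.95; balance after payment £5,389.49.
Month 5: interest £36.38; balance after payment £5,005.47.
Month 6: interest £33.79; balance after payment £4,618.86.
Month 7: interest £31.18; balance after payment £4,229.64.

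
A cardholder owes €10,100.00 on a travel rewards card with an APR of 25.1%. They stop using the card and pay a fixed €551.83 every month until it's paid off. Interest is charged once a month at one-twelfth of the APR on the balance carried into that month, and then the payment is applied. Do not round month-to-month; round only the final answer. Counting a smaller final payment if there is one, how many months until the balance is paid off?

Monthly rate r = 25.1%/12 = 2.09167% = 0.0209167.
Recurrence: B ← B·(1+r) − €551.83.
Month 1: interest €211.26; balance after payment €9,759.43.
Month 2: interest €204.13; balance after payment €9,411.73.
Closed form: n = −ln(1 − rB₀/P)/ln(1+r) = −ln(0.61717)/ln(1.02092) ≈ 23.314, so the balance reaches zero during payment 24.

24 months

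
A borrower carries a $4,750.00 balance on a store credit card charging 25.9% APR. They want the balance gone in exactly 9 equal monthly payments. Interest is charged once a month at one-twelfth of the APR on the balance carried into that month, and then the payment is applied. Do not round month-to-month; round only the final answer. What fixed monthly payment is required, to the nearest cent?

$586.35

Monthly rate r = 25.9%/12 = 2.15833% = 0.0215833.
Level-payment amortization: P = B₀·r / (1 − (1+r)^(−n)) = 4750.00·0.0215833 / (1 − 1.02158^(−9)).
Denominator 1 − (1+r)^(−9) = 0.17484448.
P = 102.521 / 0.17484448 ≈ 586.35.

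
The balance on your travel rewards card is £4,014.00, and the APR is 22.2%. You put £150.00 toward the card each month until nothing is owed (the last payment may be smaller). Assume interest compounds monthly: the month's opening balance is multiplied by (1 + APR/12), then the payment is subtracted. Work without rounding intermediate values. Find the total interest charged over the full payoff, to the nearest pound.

£1,578

Monthly rate r = 22.2%/12 = 1.85% = 0.0185.
Payoff takes n = ⌈−ln(1 − rB₀/P)/ln(1+r)⌉ = ⌈37.277⌉ = 38 payments; the last is £41.76.
Total paid = 37·£150.00 + £41.76 = £5,591.76.
Total interest = total paid − principal = £5,591.76 − £4,014.00 = £1,577.76.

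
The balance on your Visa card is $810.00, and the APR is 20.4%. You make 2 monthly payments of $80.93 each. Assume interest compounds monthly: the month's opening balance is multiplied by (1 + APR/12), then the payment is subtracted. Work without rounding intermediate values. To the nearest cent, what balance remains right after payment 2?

Monthly rate r = 20.4%/12 = 1.7% = 0.017.
Each month: B ← B·(1+r) − $80.93.
Month 1: interest $13.77; balance after payment $742.84.
Month 2: interest $12.63; balance after payment $674.54.

$674.54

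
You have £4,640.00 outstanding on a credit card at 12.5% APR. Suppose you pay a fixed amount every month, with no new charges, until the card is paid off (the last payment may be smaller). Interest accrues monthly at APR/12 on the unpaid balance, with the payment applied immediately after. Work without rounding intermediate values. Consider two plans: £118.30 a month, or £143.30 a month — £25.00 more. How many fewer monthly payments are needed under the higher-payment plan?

Monthly rate r = 12.5%/12 = 1.04167% = 0.0104167.
At £118.30/mo: n = ⌈−ln(1 − rB₀/P)/ln(1+r)⌉ = 51 payments (last £80.79); total interest = total paid − £4,640.00 = £1,355.79.
At £143.30/mo: 40 payments (last £100.63); total interest £1,049.33.
Payments saved = 51 − 40 = 11.

11 fewer payments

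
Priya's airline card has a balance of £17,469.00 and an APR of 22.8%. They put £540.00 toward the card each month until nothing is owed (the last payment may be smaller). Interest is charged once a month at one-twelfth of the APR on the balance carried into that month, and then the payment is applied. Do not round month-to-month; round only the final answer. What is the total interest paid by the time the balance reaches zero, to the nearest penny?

£9,891.20

Monthly rate r = 22.8%/12 = 1.9% = 0.019.
Payoff takes n = ⌈−ln(1 − rB₀/P)/ln(1+r)⌉ = ⌈50.665⌉ = 51 payments; the last is £360.20.
Total paid = 50·£540.00 + £360.20 = £27,360.20.
Total interest = total paid − principal = £27,360.20 − £17,469.00 = £9,891.20.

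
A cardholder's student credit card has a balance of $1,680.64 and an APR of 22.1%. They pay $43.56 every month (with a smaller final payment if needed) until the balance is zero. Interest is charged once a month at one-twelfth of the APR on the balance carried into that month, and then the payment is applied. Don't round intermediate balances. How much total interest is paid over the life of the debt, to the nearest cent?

$1,278.72

Monthly rate r = 22.1%/12 = 1.84167% = 0.0184167.
Payoff takes n = ⌈−ln(1 − rB₀/P)/ln(1+r)⌉ = ⌈67.937⌉ = 68 payments; the last is $40.84.
Total paid = 67·$43.56 + $40.84 = $2,959.36.
Total interest = total paid − principal = $2,959.36 − $1,680.64 = $1,278.72.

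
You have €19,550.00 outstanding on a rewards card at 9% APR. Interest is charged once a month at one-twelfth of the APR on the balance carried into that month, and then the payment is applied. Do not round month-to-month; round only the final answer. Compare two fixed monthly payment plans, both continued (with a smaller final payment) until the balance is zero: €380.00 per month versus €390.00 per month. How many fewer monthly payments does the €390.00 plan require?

2 fewer payments

Monthly rate r = 9%/12 = 0.75% = 0.0075.
At €380.00/mo: n = ⌈−ln(1 − rB₀/P)/ln(1+r)⌉ = 66 payments (last €94.03); total interest = total paid − €19,550.00 = €5,244.03.
At €390.00/mo: 64 payments (last €42.23); total interest €5,062.23.
Payments saved = 66 − 64 = 2.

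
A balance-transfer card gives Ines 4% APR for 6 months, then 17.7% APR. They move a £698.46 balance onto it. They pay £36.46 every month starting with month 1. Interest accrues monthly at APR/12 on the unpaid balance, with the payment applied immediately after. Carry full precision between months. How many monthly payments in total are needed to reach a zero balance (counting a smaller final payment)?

22 payments

Promo months 1–6 at r₀ = 4%/12 = 0.00333333; months 7+ at r₁ = 17.7%/12 = 0.01475.
After month 6: iterate B ← B·(1+r₀) − £36.46 for 6 months → £491.96.
Then at r₁ with £36.46/mo: n₂ = −ln(1 − r₁·B/P)/ln(1+r₁) ≈ 15.16 → 16 more payments.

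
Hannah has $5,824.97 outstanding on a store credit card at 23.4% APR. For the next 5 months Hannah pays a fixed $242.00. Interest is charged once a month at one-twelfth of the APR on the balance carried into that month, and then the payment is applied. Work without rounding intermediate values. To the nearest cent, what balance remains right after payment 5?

Monthly rate r = 23.4%/12 = 1.95% = 0.0195.
Each month: B ← B·(1+r) − $242.00.
Month 1: interest $113.59; balance after payment $5,696.56.
Month 2: interest $111.08; balance after payment $5,565.64.
Month 3: interest $108.53; balance after payment $5,432.17.
Month 4: interest $105.93; balance after payment $5,296.10.
Month 5: interest $103.27; balance after payment $5,157.37.

$5,157.37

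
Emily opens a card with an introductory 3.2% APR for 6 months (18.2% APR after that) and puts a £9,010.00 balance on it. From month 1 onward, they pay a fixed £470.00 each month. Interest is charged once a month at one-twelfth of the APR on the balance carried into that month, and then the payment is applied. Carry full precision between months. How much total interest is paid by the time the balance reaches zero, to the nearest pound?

£927

Promo months 1–6 at r₀ = 3.2%/12 = 0.00266667; months 7+ at r₁ = 18.2%/12 = 0.0151667.
After month 6: iterate B ← B·(1+r₀) − £470.00 for 6 months → £6,316.26.
Then at r₁ with £470.00/mo: n₂ = −ln(1 − r₁·B/P)/ln(1+r₁) ≈ 15.14 → 16 more payments.
Total paid = 21·£470.00 + £67.28 = £9,937.28; interest = £9,937.28 − £9,010.00 = £927.28.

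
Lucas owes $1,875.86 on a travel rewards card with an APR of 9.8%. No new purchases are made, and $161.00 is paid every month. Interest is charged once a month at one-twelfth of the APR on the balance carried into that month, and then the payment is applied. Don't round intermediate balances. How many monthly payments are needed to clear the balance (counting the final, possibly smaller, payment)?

Monthly rate r = 9.8%/12 = 0.816667% = 0.00816667.
Recurrence: B ← B·(1+r) − $161.00.
Month 1: interest $15.32; balance after payment $1,730.18.
Month 2: interest $14.13; balance after payment $1,583.31.
Closed form: n = −ln(1 − rB₀/P)/ln(1+r) = −ln(0.90485)/ln(1.00817) ≈ 12.293, so the balance reaches zero during payment 13.

13 months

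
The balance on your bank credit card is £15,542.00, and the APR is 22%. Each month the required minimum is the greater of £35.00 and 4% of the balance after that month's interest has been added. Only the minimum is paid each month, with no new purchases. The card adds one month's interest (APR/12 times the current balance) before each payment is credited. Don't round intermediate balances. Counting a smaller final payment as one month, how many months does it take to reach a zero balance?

Monthly rate r = 22%/12 = 1.83333% = 0.0183333.
While 4% of the post-interest balance exceeds £35.00, each month B ← (B·(1+r))·(1 − 0.04), i.e. B shrinks by the factor (1+r)·0.96 = 0.9776.
This holds for months 1–128. Entering month 129 the balance is £855.34; 4% of the post-interest balance is now below £35.00, so the flat £35.00 minimum applies from here.
From month 129 a fixed £35.00 at rate r clears £855.34 in 33 more payments. Total: 128 + 33 = 161 months.

161 months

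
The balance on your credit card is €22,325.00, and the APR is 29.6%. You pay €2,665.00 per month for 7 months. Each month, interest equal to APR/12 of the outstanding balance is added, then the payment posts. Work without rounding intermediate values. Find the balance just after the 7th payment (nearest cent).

€6,383.41

Monthly rate r = 29.6%/12 = 2.46667% = 0.0246667.
Each month: B ← B·(1+r) − €2,665.00.
Month 1: interest €550.68; balance after payment €20,210.68.
Month 2: interest €498.53; balance after payment €18,044.21.
Month 3: interest €445.09; balance after payment €15,824.30.
Month 4: interest €390.33; balance after payment €13,549.64.
Month 5: interest €334.22; balance after payment €11,218.86.
Month 6: interest €276.73; balance after payment €8,830.59.
Month 7: interest €217.82; balance after payment €6,383.41.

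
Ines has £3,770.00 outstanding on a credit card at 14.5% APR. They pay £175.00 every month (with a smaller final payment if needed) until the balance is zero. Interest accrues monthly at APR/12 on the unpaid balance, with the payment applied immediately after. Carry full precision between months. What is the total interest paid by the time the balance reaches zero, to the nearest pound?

£623

Monthly rate r = 14.5%/12 = 1.20833% = 0.0120833.
Payoff takes n = ⌈−ln(1 − rB₀/P)/ln(1+r)⌉ = ⌈25.104⌉ = 26 payments; the last is £18.32.
Total paid = 25·£175.00 + £18.32 = £4,393.32.
Total interest = total paid − principal = £4,393.32 − £3,770.00 = £623.32.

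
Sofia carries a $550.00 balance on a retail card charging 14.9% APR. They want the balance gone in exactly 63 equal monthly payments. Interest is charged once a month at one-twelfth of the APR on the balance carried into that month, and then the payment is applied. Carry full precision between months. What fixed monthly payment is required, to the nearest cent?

$12.64

Monthly rate r = 14.9%/12 = 1.24167% = 0.0124167.
Level-payment amortization: P = B₀·r / (1 − (1+r)^(−n)) = 550.00·0.0124167 / (1 − 1.01242^(−63)).
Denominator 1 − (1+r)^(−63) = 0.540415915.
P = 6.82917 / 0.540415915 ≈ 12.64.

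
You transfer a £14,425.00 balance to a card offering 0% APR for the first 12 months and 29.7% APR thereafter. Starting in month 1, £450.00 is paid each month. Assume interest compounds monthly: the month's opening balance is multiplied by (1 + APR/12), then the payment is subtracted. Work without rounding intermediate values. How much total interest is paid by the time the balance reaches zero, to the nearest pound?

Promo months 1–12 at r₀ = 0%/12 = 0; months 13+ at r₁ = 29.7%/12 = 0.02475.
After month 12 (no interest yet): B = £14,425.00 − 12·£450.00 = £9,025.00.
Then at r₁ with £450.00/mo: n₂ = −ln(1 − r₁·B/P)/ln(1+r₁) ≈ 28.06 → 29 more payments.
Total paid = 40·£450.00 + £25.33 = £18,025.33; interest = £18,025.33 − £14,425.00 = £3,600.33.

£3,600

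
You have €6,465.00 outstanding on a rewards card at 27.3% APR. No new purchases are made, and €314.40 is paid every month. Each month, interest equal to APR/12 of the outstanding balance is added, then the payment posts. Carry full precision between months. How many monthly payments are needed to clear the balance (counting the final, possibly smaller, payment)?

29 months

Monthly rate r = 27.3%/12 = 2.275% = 0.02275.
Recurrence: B ← B·(1+r) − €314.40.
Month 1: interest €147.08; balance after payment €6,297.68.
Month 2: interest €143.27; balance after payment €6,126.55.
Closed form: n = −ln(1 − rB₀/P)/ln(1+r) = −ln(0.53219)/ln(1.02275) ≈ 28.039, so the balance reaches zero during payment 29.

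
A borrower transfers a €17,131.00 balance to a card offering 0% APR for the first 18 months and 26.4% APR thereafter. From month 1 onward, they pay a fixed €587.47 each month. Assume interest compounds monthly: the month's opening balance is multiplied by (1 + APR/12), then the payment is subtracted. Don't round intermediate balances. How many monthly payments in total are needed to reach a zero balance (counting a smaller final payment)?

Promo months 1–18 at r₀ = 0%/12 = 0; months 19+ at r₁ = 26.4%/12 = 0.022.
After month 18 (no interest yet): B = €17,131.00 − 18·€587.47 = €6,556.54.
Then at r₁ with €587.47/mo: n₂ = −ln(1 − r₁·B/P)/ln(1+r₁) ≈ 12.95 → 13 more payments.

31 months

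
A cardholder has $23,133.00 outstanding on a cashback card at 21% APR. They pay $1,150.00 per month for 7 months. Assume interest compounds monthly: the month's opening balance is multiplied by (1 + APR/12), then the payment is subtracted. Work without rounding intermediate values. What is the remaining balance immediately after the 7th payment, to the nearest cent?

Monthly rate r = 21%/12 = 1.75% = 0.0175.
Each month: B ← B·(1+r) − $1,150.00.
Month 1: interest $404.83; balance after payment $22,387.83.
Month 2: interest $391.79; balance after payment $21,629.61.
Month 3: interest $378.52; balance after payment $20,858.13.
Month 4: interest $365.02; balance after payment $20,073.15.
Month 5: interest $351.28; balance after payment $19,274.43.
Month 6: interest $337.30; balance after payment $18,461.73.
Month 7: interest $323.08; balance after payment $17,634.81.

$17,634.81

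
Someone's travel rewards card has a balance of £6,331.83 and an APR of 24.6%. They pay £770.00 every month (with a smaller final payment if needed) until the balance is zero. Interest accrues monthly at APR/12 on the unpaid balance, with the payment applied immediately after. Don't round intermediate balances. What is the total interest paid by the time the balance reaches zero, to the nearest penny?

£673.97

Monthly rate r = 24.6%/12 = 2.05% = 0.0205.
Payoff takes n = ⌈−ln(1 − rB₀/P)/ln(1+r)⌉ = ⌈9.098⌉ = 10 payments; the last is £75.80.
Total paid = 9·£770.00 + £75.80 = £7,005.80.
Total interest = total paid − principal = £7,005.80 − £6,331.83 = £673.97.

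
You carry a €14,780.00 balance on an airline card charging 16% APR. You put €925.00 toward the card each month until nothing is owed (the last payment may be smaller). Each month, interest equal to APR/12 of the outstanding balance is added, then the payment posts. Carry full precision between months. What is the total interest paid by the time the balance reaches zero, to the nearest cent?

€1,952.22

Monthly rate r = 16%/12 = 1.33333% = 0.0133333.
Payoff takes n = ⌈−ln(1 − rB₀/P)/ln(1+r)⌉ = ⌈18.088⌉ = 19 payments; the last is €82.22.
Total paid = 18·€925.00 + €82.22 = €16,732.22.
Total interest = total paid − principal = €16,732.22 − €14,780.00 = €1,952.22.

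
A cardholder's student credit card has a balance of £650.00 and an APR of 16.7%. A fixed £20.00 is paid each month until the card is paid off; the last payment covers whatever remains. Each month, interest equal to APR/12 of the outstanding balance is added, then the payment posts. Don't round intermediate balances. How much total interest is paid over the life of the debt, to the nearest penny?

Monthly rate r = 16.7%/12 = 1.39167% = 0.0139167.
Payoff takes n = ⌈−ln(1 − rB₀/P)/ln(1+r)⌉ = ⌈43.559⌉ = 44 payments; the last is £11.21.
Total paid = 43·£20.00 + £11.21 = £871.21.
Total interest = total paid − principal = £871.21 − £650.00 = £221.21.

£221.21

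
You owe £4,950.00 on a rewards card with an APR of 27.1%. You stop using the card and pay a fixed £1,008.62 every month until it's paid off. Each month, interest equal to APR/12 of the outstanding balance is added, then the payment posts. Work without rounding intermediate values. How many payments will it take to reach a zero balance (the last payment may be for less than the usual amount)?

6 payments

Monthly rate r = 27.1%/12 = 2.25833% = 0.0225833.
Recurrence: B ← B·(1+r) − £1,008.62.
Month 1: interest £111.79; balance after payment £4,053.17.
Month 2: interest £91.53; balance after payment £3,136.08.
Month 3: interest £70.82; balance after payment £2,198.28.
Month 4: interest £49.64; balance after payment £1,239.31.
Month 5: interest £27.99; balance after payment £258.68.
Month 6: interest £5.84; balance after payment £0.00.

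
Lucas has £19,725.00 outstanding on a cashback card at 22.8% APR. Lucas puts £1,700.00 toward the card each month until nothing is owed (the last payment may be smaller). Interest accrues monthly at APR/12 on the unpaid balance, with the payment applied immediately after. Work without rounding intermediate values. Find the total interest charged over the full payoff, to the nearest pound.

Monthly rate r = 22.8%/12 = 1.9% = 0.019.
Payoff takes n = ⌈−ln(1 − rB₀/P)/ln(1+r)⌉ = ⌈13.232⌉ = 14 payments; the last is £396.94.
Total paid = 13·£1,700.00 + £396.94 = £22,496.94.
Total interest = total paid − principal = £22,496.94 − £19,725.00 = £2,771.94.

£2,772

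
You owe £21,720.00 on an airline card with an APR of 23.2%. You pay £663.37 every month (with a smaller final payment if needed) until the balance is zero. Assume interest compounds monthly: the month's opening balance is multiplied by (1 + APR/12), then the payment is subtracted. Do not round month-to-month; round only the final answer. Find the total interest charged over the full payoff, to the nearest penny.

£13,008.19

Monthly rate r = 23.2%/12 = 1.93333% = 0.0193333.
Payoff takes n = ⌈−ln(1 − rB₀/P)/ln(1+r)⌉ = ⌈52.349⌉ = 53 payments; the last is £232.95.
Total paid = 52·£663.37 + £232.95 = £34,728.19.
Total interest = total paid − principal = £34,728.19 − £21,720.00 = £13,008.19.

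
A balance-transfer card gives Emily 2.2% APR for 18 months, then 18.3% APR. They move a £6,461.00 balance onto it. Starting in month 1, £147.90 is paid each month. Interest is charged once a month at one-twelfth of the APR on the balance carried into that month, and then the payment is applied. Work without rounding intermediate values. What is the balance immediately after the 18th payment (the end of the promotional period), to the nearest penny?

Promo months 1–18 at r₀ = 2.2%/12 = 0.00183333; months 19+ at r₁ = 18.3%/12 = 0.01525.
After month 18: iterate B ← B·(1+r₀) − £147.90 for 18 months → £3,973.47.

£3,973.47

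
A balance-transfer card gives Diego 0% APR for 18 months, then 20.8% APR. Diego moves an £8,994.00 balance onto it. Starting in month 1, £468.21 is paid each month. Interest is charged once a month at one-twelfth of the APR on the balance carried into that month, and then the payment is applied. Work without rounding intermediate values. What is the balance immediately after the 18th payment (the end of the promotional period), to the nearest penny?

£566.22

Promo months 1–18 at r₀ = 0%/12 = 0; months 19+ at r₁ = 20.8%/12 = 0.0173333.
After month 18 (no interest yet): B = £8,994.00 − 18·£468.21 = £566.22.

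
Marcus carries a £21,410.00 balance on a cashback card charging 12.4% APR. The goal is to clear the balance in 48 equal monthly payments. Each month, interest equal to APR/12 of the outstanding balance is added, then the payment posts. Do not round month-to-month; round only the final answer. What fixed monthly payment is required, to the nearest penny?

Monthly rate r = 12.4%/12 = 1.03333% = 0.0103333.
Level-payment amortization: P = B₀·r / (1 − (1+r)^(−n)) = 21410.00·0.0103333 / (1 − 1.01033^(−48)).
Denominator 1 − (1+r)^(−48) = 0.389486487.
P = 221.237 / 0.389486487 ≈ 568.02.

£568.02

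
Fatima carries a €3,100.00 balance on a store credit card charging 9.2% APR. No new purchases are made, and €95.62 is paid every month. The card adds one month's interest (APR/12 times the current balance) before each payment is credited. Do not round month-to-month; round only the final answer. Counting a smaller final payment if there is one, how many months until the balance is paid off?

Monthly rate r = 9.2%/12 = 0.766667% = 0.00766667.
Recurrence: B ← B·(1+r) − €95.62.
Month 1: interest €23.77; balance after payment €3,028.15.
Month 2: interest €23.22; balance after payment €2,955.74.
Closed form: n = −ln(1 − rB₀/P)/ln(1+r) = −ln(0.75145)/ln(1.00767) ≈ 37.415, so the balance reaches zero during payment 38.

38 payments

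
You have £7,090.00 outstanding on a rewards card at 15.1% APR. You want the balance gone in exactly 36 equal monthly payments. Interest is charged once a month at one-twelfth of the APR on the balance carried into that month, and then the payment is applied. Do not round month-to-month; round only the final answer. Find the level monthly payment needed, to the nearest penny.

Monthly rate r = 15.1%/12 = 1.25833% = 0.0125833.
Level-payment amortization: P = B₀·r / (1 − (1+r)^(−n)) = 7090.00·0.0125833 / (1 − 1.01258^(−36)).
Denominator 1 − (1+r)^(−36) = 0.362482506.
P = 89.2158 / 0.362482506 ≈ 246.12.

£246.12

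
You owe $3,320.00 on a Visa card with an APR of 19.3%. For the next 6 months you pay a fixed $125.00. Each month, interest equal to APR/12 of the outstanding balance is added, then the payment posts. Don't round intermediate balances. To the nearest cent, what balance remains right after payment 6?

Monthly rate r = 19.3%/12 = 1.60833% = 0.0160833.
Each month: B ← B·(1+r) − $125.00.
Month 1: interest $53.40; balance after payment $3,248.40.
Month 2: interest $52.25; balance after payment $3,175.64.
Month 3: interest $51.07; balance after payment $3,101.72.
Month 4: interest $49.89; balance after payment $3,026.60.
Month 5: interest $48.68; balance after payment $2,950.28.
Month 6: interest $47.45; balance after payment $2,872.73.

$2,872.73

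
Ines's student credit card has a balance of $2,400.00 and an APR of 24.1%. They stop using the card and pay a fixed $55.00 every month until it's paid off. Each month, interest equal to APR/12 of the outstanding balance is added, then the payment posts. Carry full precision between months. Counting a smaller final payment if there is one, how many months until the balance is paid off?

106 payments

Monthly rate r = 24.1%/12 = 2.00833% = 0.0200833.
Recurrence: B ← B·(1+r) − $55.00.
Month 1: interest $48.20; balance after payment $2,393.20.
Month 2: interest $48.06; balance after payment $2,386.26.
Closed form: n = −ln(1 − rB₀/P)/ln(1+r) = −ln(0.12364)/ln(1.02008) ≈ 105.129, so the balance reaches zero during payment 106.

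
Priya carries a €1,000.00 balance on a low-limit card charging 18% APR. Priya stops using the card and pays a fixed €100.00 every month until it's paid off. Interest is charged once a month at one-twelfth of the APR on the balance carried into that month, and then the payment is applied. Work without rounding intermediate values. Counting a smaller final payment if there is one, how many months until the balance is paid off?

Monthly rate r = 18%/12 = 1.5% = 0.015.
Recurrence: B ← B·(1+r) − €100.00.
Month 1: interest €15.00; balance after payment €915.00.
Month 2: interest €13.72; balance after payment €828.73.
Closed form: n = −ln(1 − rB₀/P)/ln(1+r) = −ln(0.85)/ln(1.015) ≈ 10.916, so the balance reaches zero during payment 11.

11 payments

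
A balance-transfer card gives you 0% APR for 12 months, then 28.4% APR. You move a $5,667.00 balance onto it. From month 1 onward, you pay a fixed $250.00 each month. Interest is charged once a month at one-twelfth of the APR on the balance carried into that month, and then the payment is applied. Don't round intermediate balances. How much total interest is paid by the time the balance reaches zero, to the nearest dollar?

Promo months 1–12 at r₀ = 0%/12 = 0; months 13+ at r₁ = 28.4%/12 = 0.0236667.
After month 12 (no interest yet): B = $5,667.00 − 12·$250.00 = $2,667.00.
Then at r₁ with $250.00/mo: n₂ = −ln(1 − r₁·B/P)/ln(1+r₁) ≈ 12.44 → 13 more payments.
Total paid = 24·$250.00 + $110.78 = $6,110.78; interest = $6,110.78 − $5,667.00 = $443.78.

$444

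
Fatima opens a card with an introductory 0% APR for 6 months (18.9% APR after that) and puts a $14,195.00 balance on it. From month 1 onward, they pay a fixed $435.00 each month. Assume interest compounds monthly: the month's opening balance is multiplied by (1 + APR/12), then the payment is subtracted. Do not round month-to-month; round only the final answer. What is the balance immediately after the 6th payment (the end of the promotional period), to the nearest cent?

Promo months 1–6 at r₀ = 0%/12 = 0; months 7+ at r₁ = 18.9%/12 = 0.01575.
After month 6 (no interest yet): B = $14,195.00 − 6·$435.00 = $11,585.00.

$11,585.00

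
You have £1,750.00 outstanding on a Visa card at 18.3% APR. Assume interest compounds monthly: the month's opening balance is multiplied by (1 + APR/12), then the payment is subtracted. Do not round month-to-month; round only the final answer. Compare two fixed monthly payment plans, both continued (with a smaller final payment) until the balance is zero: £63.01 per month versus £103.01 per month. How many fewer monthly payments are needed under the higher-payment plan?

Monthly rate r = 18.3%/12 = 1.525% = 0.01525.
At £63.01/mo: n = ⌈−ln(1 − rB₀/P)/ln(1+r)⌉ = 37 payments (last £25.09); total interest = total paid − £1,750.00 = £543.45.
At £103.01/mo: 20 payments (last £83.80); total interest £290.99.
Payments saved = 37 − 20 = 17.

17 fewer payments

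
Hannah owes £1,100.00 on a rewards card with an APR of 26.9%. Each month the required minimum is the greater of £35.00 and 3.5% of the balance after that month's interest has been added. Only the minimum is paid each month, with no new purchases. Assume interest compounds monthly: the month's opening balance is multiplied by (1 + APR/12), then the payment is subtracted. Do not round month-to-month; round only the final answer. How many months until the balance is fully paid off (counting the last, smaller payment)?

54 months

Monthly rate r = 26.9%/12 = 2.24167% = 0.0224167.
While 3.5% of the post-interest balance exceeds £35.00, each month B ← (B·(1+r))·(1 − 0.035), i.e. B shrinks by the factor (1+r)·0.965 = 0.98663.
This holds for months 1–9. Entering month 10 the balance is £974.52; 3.5% of the post-interest balance is now below £35.00, so the flat £35.00 minimum applies from here.
From month 10 a fixed £35.00 at rate r clears £974.52 in 45 more payments. Total: 9 + 45 = 54 months.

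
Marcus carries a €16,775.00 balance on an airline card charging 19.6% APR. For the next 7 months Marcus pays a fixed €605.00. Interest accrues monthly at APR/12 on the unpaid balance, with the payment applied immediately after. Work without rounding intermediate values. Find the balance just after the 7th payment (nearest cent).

Monthly rate r = 19.6%/12 = 1.63333% = 0.0163333.
Each month: B ← B·(1+r) − €605.00.
Month 1: interest €273.99; balance after payment €16,443.99.
Month 2: interest €268.59; balance after payment €16,107.58.
Month 3: interest €263.09; balance after payment €15,765.67.
Month 4: interest €257.51; balance after payment €15,418.17.
Month 5: interest €251.83; balance after payment €15,065.00.
Month 6: interest €246.06; balance after payment €14,706.07.
Month 7: interest €240.20; balance after payment €14,341.26.

€14,341.26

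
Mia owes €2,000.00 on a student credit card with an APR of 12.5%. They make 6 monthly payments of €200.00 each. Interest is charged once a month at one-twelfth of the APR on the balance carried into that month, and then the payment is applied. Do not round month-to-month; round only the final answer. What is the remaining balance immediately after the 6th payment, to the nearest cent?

€896.61

Monthly rate r = 12.5%/12 = 1.04167% = 0.0104167.
Each month: B ← B·(1+r) − €200.00.
Month 1: interest €20.83; balance after payment €1,820.83.
Month 2: interest €18.97; balance after payment €1,639.80.
Month 3: interest €17.08; balance after payment €1,456.88.
Month 4: interest €15.18; balance after payment €1,272.06.
Month 5: interest €13.25; balance after payment €1,085.31.
Month 6: interest €11.31; balance after payment €896.61.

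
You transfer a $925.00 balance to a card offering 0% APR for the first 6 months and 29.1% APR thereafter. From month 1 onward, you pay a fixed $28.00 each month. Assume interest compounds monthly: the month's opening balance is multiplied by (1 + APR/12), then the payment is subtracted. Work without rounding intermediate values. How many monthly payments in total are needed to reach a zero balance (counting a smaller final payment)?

51 payments

Promo months 1–6 at r₀ = 0%/12 = 0; months 7+ at r₁ = 29.1%/12 = 0.02425.
After month 6 (no interest yet): B = $925.00 − 6·$28.00 = $757.00.
Then at r₁ with $28.00/mo: n₂ = −ln(1 − r₁·B/P)/ln(1+r₁) ≈ 44.49 → 45 more payments.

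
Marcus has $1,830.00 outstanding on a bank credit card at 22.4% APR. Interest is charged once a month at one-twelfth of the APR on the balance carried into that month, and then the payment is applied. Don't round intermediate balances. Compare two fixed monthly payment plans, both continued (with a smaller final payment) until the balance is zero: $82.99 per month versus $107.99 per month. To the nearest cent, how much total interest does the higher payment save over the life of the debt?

Monthly rate r = 22.4%/12 = 1.86667% = 0.0186667.
At $82.99/mo: n = ⌈−ln(1 − rB₀/P)/ln(1+r)⌉ = 29 payments (last $56.38); total interest = total paid − $1,830.00 = $550.10.
At $107.99/mo: 21 payments (last $60.87); total interest $390.67.
Interest saved = $550.10 − $390.67 = $159.43.

$159.43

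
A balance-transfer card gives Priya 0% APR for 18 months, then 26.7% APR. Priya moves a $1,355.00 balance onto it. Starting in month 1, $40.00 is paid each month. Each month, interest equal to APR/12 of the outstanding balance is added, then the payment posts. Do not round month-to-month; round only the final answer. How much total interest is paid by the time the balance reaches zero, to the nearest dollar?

Promo months 1–18 at r₀ = 0%/12 = 0; months 19+ at r₁ = 26.7%/12 = 0.02225.
After month 18 (no interest yet): B = $1,355.00 − 18·$40.00 = $635.00.
Then at r₁ with $40.00/mo: n₂ = −ln(1 − r₁·B/P)/ln(1+r₁) ≈ 19.80 → 20 more payments.
Total paid = 37·$40.00 + $32.12 = $1,512.12; interest = $1,512.12 − $1,355.00 = $157.12.

$157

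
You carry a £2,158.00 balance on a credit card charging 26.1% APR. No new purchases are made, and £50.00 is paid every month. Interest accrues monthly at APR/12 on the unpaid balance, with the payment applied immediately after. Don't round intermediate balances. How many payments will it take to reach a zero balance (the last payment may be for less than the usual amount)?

130 months

Monthly rate r = 26.1%/12 = 2.175% = 0.02175.
Recurrence: B ← B·(1+r) − £50.00.
Month 1: interest £46.94; balance after payment £2,154.94.
Month 2: interest £46.87; balance after payment £2,151.81.
Closed form: n = −ln(1 − rB₀/P)/ln(1+r) = −ln(0.06127)/ln(1.02175) ≈ 129.780, so the balance reaches zero during payment 130.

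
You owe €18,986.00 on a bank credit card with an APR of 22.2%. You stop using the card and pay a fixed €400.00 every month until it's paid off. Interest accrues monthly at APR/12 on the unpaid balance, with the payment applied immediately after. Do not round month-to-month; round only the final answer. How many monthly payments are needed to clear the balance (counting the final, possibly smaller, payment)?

Monthly rate r = 22.2%/12 = 1.85% = 0.0185.
Recurrence: B ← B·(1+r) − €400.00.
Month 1: interest €351.24; balance after payment €18,937.24.
Month 2: interest €350.34; balance after payment €18,887.58.
Closed form: n = −ln(1 − rB₀/P)/ln(1+r) = −ln(0.1219)/ln(1.0185) ≈ 114.810, so the balance reaches zero during payment 115.

115 payments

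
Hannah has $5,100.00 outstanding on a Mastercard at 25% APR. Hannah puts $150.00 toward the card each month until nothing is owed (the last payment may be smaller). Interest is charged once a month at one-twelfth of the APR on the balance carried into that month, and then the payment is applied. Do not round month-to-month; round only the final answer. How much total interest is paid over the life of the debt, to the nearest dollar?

Monthly rate r = 25%/12 = 2.08333% = 0.0208333.
Payoff takes n = ⌈−ln(1 − rB₀/P)/ln(1+r)⌉ = ⌈59.757⌉ = 60 payments; the last is $113.81.
Total paid = 59·$150.00 + $113.81 = $8,963.81.
Total interest = total paid − principal = $8,963.81 − $5,100.00 = $3,863.81.

$3,864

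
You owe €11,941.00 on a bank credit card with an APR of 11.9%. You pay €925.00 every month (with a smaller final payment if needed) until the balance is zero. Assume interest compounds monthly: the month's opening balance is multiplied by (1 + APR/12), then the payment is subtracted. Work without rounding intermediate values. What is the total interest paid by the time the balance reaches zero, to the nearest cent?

€900.26

Monthly rate r = 11.9%/12 = 0.991667% = 0.00991667.
Payoff takes n = ⌈−ln(1 − rB₀/P)/ln(1+r)⌉ = ⌈13.882⌉ = 14 payments; the last is €816.26.
Total paid = 13·€925.00 + €816.26 = €12,841.26.
Total interest = total paid − principal = €12,841.26 − €11,941.00 = €900.26.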